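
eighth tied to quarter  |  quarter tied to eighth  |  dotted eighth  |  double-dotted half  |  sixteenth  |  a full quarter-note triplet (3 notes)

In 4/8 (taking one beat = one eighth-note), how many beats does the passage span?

19

One eighth-note beat = 2 sixteenth notes.
Convert each value to sixteenth notes: eighth tied to quarter (eighth + quarter) = 6; quarter tied to eighth (quarter + eighth) = 6; dotted eighth = 3; double-dotted half = 14; sixteenth = 1; a full quarter-note triplet (3 notes) (three triplet quarters span one half) = 8.
Altogether 6 + 6 + 3 + 14 + 1 + 8 = 38.
38 ÷ 2 = 19 beats.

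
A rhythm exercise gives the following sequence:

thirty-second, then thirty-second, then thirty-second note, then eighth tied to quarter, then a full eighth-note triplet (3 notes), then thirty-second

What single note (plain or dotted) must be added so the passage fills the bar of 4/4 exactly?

quarter note

The bar of 4/4 = 32 thirty-second notes.
Each duration in thirty-second notes: thirty-second = 1; thirty-second = 1; thirty-second note = 1; eighth tied to quarter (eighth + quarter) = 12; a full eighth-note triplet (3 notes) (three triplet eighths span one quarter) = 8; thirty-second = 1.
Total: 1 + 1 + 1 + 12 + 8 + 1 = 24.
Remaining: 32 − 24 = 8 thirty-second notes, which is a quarter note.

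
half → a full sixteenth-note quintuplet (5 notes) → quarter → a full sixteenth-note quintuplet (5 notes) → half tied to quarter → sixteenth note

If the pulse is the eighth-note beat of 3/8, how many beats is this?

One eighth-note beat = 2 sixteenth notes.
Express everything in sixteenth notes: half = 8; a full sixteenth-note quintuplet (5 notes) (five quintuplet sixteenths span one quarter) = 4; quarter = 4; a full sixteenth-note quintuplet (5 notes) (five quintuplet sixteenths span one quarter) = 4; half tied to quarter (half + quarter) = 12; sixteenth note = 1.
Total: 8 + 4 + 4 + 4 + 12 + 1 = 33.
33 ÷ 2 = 16.5 beats.

16.5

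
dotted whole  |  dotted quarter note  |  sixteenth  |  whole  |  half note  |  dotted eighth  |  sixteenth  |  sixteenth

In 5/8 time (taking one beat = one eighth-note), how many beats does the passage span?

30

One eighth-note beat = 2 sixteenth notes.
Express everything in sixteenth notes: dotted whole = 24; dotted quarter note = 6; sixteenth = 1; whole = 16; half note = 8; dotted eighth = 3; sixteenth = 1; sixteenth = 1.
Adding: 24 + 6 + 1 + 16 + 8 + 3 + 1 + 1 = 60.
60 ÷ 2 = 30 beats.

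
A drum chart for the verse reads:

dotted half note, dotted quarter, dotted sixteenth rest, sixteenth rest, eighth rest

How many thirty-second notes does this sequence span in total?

45

Convert each value to thirty-second notes: dotted half note = 24; dotted quarter = 12; dotted sixteenth rest = 3; sixteenth rest = 2; eighth rest = 4.
Altogether 24 + 12 + 3 + 2 + 4 = 45 thirty-second notes.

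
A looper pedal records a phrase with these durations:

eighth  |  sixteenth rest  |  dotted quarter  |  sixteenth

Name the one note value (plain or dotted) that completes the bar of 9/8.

The bar of 9/8 = 18 sixteenth notes.
Working in sixteenth notes: eighth = 2; sixteenth rest = 1; dotted quarter = 6; sixteenth = 1.
Altogether 2 + 1 + 6 + 1 = 10.
Remaining: 18 − 10 = 8 sixteenth notes, which is a half note.

half note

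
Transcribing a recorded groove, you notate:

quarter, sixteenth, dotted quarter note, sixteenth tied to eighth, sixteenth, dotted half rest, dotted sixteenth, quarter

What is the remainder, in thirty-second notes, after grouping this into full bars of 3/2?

One bar of 3/2 = 48 thirty-second notes.
In thirty-second notes: quarter = 8; sixteenth = 2; dotted quarter note = 12; sixteenth tied to eighth (sixteenth + eighth) = 6; sixteenth = 2; dotted half rest = 24; dotted sixteenth = 3; quarter = 8.
Altogether 8 + 2 + 12 + 6 + 2 + 24 + 3 + 8 = 65.
65 ÷ 48 = 1 complete bar with 17 thirty-second notes remaining.

17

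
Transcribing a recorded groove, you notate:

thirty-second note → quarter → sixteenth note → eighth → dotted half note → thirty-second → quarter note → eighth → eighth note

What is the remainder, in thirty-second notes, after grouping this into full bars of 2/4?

One bar of 2/4 = 16 thirty-second notes.
In thirty-second notes: thirty-second note = 1; quarter = 8; sixteenth note = 2; eighth = 4; dotted half note = 24; thirty-second = 1; quarter note = 8; eighth = 4; eighth note = 4.
Altogether 1 + 8 + 2 + 4 + 24 + 1 + 8 + 4 + 4 = 56.
56 ÷ 16 = 3 complete bars with 8 thirty-second notes remaining.

8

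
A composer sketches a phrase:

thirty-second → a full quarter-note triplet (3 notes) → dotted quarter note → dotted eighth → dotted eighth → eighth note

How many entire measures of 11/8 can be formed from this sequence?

1

One bar of 11/8 = 44 thirty-second notes.
In thirty-second notes: thirty-second = 1; a full quarter-note triplet (3 notes) (three triplet quarters span one half) = 16; dotted quarter note = 12; dotted eighth = 6; dotted eighth = 6; eighth note = 4.
Total: 1 + 16 + 12 + 6 + 6 + 4 = 45.
45 ÷ 44 = 1 complete bar with 1 left over.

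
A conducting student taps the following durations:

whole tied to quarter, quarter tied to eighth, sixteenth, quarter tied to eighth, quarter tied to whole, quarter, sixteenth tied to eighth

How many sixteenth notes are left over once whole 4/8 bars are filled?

One bar of 4/8 = 8 sixteenth notes.
Each duration in sixteenth notes: whole tied to quarter (whole + quarter) = 20; quarter tied to eighth (quarter + eighth) = 6; sixteenth = 1; quarter tied to eighth (quarter + eighth) = 6; quarter tied to whole (quarter + whole) = 20; quarter = 4; sixteenth tied to eighth (sixteenth + eighth) = 3.
Adding: 20 + 6 + 1 + 6 + 20 + 4 + 3 = 60.
60 ÷ 8 = 7 complete bars with 4 sixteenth notes remaining.

4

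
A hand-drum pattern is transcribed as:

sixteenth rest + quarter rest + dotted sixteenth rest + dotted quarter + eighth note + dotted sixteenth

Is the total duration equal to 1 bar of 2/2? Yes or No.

One bar of 2/2 = 32 thirty-second notes.
Each duration in thirty-second notes: sixteenth rest = 2; quarter rest = 8; dotted sixteenth rest = 3; dotted quarter = 12; eighth note = 4; dotted sixteenth = 3.
Altogether 2 + 8 + 3 + 12 + 4 + 3 = 32.
32 equals 32, so the answer is Yes.

Yes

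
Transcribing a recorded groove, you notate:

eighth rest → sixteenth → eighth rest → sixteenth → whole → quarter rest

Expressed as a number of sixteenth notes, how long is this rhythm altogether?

26

Convert each value to sixteenth notes: eighth rest = 2; sixteenth = 1; eighth rest = 2; sixteenth = 1; whole = 16; quarter rest = 4.
Altogether 2 + 1 + 2 + 1 + 16 + 4 = 26 sixteenth notes.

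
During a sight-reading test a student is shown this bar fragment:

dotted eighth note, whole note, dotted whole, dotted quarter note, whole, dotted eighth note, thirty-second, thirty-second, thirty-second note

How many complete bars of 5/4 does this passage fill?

One bar of 5/4 = 40 thirty-second notes.
In thirty-second notes: dotted eighth note = 6; whole note = 32; dotted whole = 48; dotted quarter note = 12; whole = 32; dotted eighth note = 6; thirty-second = 1; thirty-second = 1; thirty-second note = 1.
Adding: 6 + 32 + 48 + 12 + 32 + 6 + 1 + 1 + 1 = 139.
139 ÷ 40 = 3 complete bars with 19 left over.

3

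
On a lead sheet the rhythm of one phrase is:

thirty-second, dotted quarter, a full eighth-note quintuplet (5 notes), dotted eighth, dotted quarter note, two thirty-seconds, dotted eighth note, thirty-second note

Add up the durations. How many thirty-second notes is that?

Convert each value to thirty-second notes: thirty-second = 1; dotted quarter = 12; a full eighth-note quintuplet (5 notes) (five quintuplet eighths span one half) = 16; dotted eighth = 6; dotted quarter note = 12; thirty-second = 1; thirty-second = 1; dotted eighth note = 6; thirty-second note = 1.
Altogether 1 + 12 + 16 + 6 + 12 + 1 + 1 + 6 + 1 = 56 thirty-second notes.

56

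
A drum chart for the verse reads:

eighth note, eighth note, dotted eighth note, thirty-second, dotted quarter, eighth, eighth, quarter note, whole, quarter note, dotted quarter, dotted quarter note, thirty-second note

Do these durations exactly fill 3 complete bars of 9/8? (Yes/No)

One bar of 9/8 = 36 thirty-second notes, so 3 bars = 108.
In thirty-second notes: eighth note = 4; eighth note = 4; dotted eighth note = 6; thirty-second = 1; dotted quarter = 12; eighth = 4; eighth = 4; quarter note = 8; whole = 32; quarter note = 8; dotted quarter = 12; dotted quarter note = 12; thirty-second note = 1.
Sum: 4 + 4 + 6 + 1 + 12 + 4 + 4 + 8 + 32 + 8 + 12 + 12 + 1 = 108.
108 equals 108, so the answer is Yes.

Yes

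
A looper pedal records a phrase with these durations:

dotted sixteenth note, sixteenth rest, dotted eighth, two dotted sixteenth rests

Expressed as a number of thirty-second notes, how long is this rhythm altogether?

Express everything in thirty-second notes: dotted sixteenth note = 3; sixteenth rest = 2; dotted eighth = 6; dotted sixteenth rest = 3; dotted sixteenth rest = 3.
Altogether 3 + 2 + 6 + 3 + 3 = 17 thirty-second notes.

17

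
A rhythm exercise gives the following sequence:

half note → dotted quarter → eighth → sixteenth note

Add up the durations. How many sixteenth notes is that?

Express everything in sixteenth notes: half note = 8; dotted quarter = 6; eighth = 2; sixteenth note = 1.
Total: 8 + 6 + 2 + 1 = 17 sixteenth notes.

17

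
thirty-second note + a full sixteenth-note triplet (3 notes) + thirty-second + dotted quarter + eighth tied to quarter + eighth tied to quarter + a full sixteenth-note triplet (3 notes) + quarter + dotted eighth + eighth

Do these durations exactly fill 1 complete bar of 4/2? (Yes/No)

Yes

One bar of 4/2 = 64 thirty-second notes.
Express everything in thirty-second notes: thirty-second note = 1; a full sixteenth-note triplet (3 notes) (three triplet sixteenths span one eighth) = 4; thirty-second = 1; dotted quarter = 12; eighth tied to quarter (eighth + quarter) = 12; eighth tied to quarter (eighth + quarter) = 12; a full sixteenth-note triplet (3 notes) (three triplet sixteenths span one eighth) = 4; quarter = 8; dotted eighth = 6; eighth = 4.
Sum: 1 + 4 + 1 + 12 + 12 + 12 + 4 + 8 + 6 + 4 = 64.
64 equals 64, so the answer is Yes.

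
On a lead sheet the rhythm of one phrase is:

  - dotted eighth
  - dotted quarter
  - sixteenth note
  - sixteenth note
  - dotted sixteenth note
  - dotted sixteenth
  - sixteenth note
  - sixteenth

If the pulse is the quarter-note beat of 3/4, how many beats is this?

4

One quarter-note beat = 8 thirty-second notes.
Convert each value to thirty-second notes: dotted eighth = 6; dotted quarter = 12; sixteenth note = 2; sixteenth note = 2; dotted sixteenth note = 3; dotted sixteenth = 3; sixteenth note = 2; sixteenth = 2.
Adding: 6 + 12 + 2 + 2 + 3 + 3 + 2 + 2 = 32.
32 ÷ 8 = 4 beats.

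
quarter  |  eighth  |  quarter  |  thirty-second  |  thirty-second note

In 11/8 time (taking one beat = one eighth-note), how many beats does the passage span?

5.5

One eighth-note beat = 4 thirty-second notes.
Express everything in thirty-second notes: quarter = 8; eighth = 4; quarter = 8; thirty-second = 1; thirty-second note = 1.
Altogether 8 + 4 + 8 + 1 + 1 = 22.
22 ÷ 4 = 5.5 beats.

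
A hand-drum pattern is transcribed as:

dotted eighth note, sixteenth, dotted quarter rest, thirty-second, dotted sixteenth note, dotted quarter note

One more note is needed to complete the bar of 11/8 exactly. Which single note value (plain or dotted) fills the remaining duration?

quarter note

The bar of 11/8 = 44 thirty-second notes.
Each duration in thirty-second notes: dotted eighth note = 6; sixteenth = 2; dotted quarter rest = 12; thirty-second = 1; dotted sixteenth note = 3; dotted quarter note = 12.
Sum: 6 + 2 + 12 + 1 + 3 + 12 = 36.
Remaining: 44 − 36 = 8 thirty-second notes, which is a quarter note.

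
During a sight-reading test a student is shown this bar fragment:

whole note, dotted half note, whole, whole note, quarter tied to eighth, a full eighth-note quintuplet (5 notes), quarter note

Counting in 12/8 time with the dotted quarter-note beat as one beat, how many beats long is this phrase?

One dotted quarter-note beat = 3 eighth notes.
Working in eighth notes: whole note = 8; dotted half note = 6; whole = 8; whole note = 8; quarter tied to eighth (quarter + eighth) = 3; a full eighth-note quintuplet (5 notes) (five quintuplet eighths span one half) = 4; quarter note = 2.
Adding: 8 + 6 + 8 + 8 + 3 + 4 + 2 = 39.
39 ÷ 3 = 13 beats.

13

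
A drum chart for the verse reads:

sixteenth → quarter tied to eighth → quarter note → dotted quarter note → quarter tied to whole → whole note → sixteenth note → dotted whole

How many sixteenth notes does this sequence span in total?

Convert each value to sixteenth notes: sixteenth = 1; quarter tied to eighth (quarter + eighth) = 6; quarter note = 4; dotted quarter note = 6; quarter tied to whole (quarter + whole) = 20; whole note = 16; sixteenth note = 1; dotted whole = 24.
Adding: 1 + 6 + 4 + 6 + 20 + 16 + 1 + 24 = 78 sixteenth notes.

78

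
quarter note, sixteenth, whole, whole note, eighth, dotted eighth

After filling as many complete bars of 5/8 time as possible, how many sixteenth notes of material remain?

One bar of 5/8 = 10 sixteenth notes.
Working in sixteenth notes: quarter note = 4; sixteenth = 1; whole = 16; whole note = 16; eighth = 2; dotted eighth = 3.
Total: 4 + 1 + 16 + 16 + 2 + 3 = 42.
42 ÷ 10 = 4 complete bars with 2 sixteenth notes remaining.

2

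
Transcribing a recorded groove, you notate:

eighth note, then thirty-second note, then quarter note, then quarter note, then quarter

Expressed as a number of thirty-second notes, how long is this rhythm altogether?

Each duration in thirty-second notes: eighth note = 4; thirty-second note = 1; quarter note = 8; quarter note = 8; quarter = 8.
Total: 4 + 1 + 8 + 8 + 8 = 29 thirty-second notes.

29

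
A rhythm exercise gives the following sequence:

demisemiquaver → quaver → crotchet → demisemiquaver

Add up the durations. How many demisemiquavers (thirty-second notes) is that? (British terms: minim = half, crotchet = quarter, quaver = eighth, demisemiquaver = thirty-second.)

14

Each duration in thirty-second notes: demisemiquaver = 1; quaver = 4; crotchet = 8; demisemiquaver = 1.
Adding: 1 + 4 + 8 + 1 = 14 thirty-second notes.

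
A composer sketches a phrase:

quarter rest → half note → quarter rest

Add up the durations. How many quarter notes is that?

Working in quarter notes: quarter rest = 1; half note = 2; quarter rest = 1.
Adding: 1 + 2 + 1 = 4 quarter notes.

4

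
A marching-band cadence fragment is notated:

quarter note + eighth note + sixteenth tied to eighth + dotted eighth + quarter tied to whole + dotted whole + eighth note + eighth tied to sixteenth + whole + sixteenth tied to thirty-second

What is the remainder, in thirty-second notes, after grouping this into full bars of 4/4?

One bar of 4/4 = 32 thirty-second notes.
In thirty-second notes: quarter note = 8; eighth note = 4; sixteenth tied to eighth (sixteenth + eighth) = 6; dotted eighth = 6; quarter tied to whole (quarter + whole) = 40; dotted whole = 48; eighth note = 4; eighth tied to sixteenth (eighth + sixteenth) = 6; whole = 32; sixteenth tied to thirty-second (sixteenth + thirty-second) = 3.
Total: 8 + 4 + 6 + 6 + 40 + 48 + 4 + 6 + 32 + 3 = 157.
157 ÷ 32 = 4 complete bars with 29 thirty-second notes remaining.

29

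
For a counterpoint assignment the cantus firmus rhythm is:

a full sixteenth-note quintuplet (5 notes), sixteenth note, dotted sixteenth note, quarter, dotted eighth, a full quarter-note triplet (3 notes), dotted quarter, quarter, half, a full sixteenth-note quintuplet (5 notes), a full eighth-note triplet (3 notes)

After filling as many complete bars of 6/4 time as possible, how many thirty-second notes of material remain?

47

One bar of 6/4 = 48 thirty-second notes.
Express everything in thirty-second notes: a full sixteenth-note quintuplet (5 notes) (five quintuplet sixteenths span one quarter) = 8; sixteenth note = 2; dotted sixteenth note = 3; quarter = 8; dotted eighth = 6; a full quarter-note triplet (3 notes) (three triplet quarters span one half) = 16; dotted quarter = 12; quarter = 8; half = 16; a full sixteenth-note quintuplet (5 notes) (five quintuplet sixteenths span one quarter) = 8; a full eighth-note triplet (3 notes) (three triplet eighths span one quarter) = 8.
Altogether 8 + 2 + 3 + 8 + 6 + 16 + 12 + 8 + 16 + 8 + 8 = 95.
95 ÷ 48 = 1 complete bar with 47 thirty-second notes remaining.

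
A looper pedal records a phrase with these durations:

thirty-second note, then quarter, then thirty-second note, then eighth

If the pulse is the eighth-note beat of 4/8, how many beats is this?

One eighth-note beat = 4 thirty-second notes.
Express everything in thirty-second notes: thirty-second note = 1; quarter = 8; thirty-second note = 1; eighth = 4.
Total: 1 + 8 + 1 + 4 = 14.
14 ÷ 4 = 3.5 beats.

3.5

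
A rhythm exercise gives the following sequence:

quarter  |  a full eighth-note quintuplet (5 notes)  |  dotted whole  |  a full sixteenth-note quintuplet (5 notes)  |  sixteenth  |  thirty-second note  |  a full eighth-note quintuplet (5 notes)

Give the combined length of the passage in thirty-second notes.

Each duration in thirty-second notes: quarter = 8; a full eighth-note quintuplet (5 notes) (five quintuplet eighths span one half) = 16; dotted whole = 48; a full sixteenth-note quintuplet (5 notes) (five quintuplet sixteenths span one quarter) = 8; sixteenth = 2; thirty-second note = 1; a full eighth-note quintuplet (5 notes) (five quintuplet eighths span one half) = 16.
Adding: 8 + 16 + 48 + 8 + 2 + 1 + 16 = 99 thirty-second notes.

99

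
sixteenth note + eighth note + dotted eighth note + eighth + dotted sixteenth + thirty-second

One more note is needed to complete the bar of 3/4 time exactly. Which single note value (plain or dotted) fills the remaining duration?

eighth note

The bar of 3/4 = 24 thirty-second notes.
Express everything in thirty-second notes: sixteenth note = 2; eighth note = 4; dotted eighth note = 6; eighth = 4; dotted sixteenth = 3; thirty-second = 1.
Adding: 2 + 4 + 6 + 4 + 3 + 1 = 20.
Remaining: 24 − 20 = 4 thirty-second notes, which is a eighth note.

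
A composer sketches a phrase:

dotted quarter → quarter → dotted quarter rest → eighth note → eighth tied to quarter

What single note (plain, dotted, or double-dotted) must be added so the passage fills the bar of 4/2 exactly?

The bar of 4/2 = 16 eighth notes.
Each duration in eighth notes: dotted quarter = 3; quarter = 2; dotted quarter rest = 3; eighth note = 1; eighth tied to quarter (eighth + quarter) = 3.
Sum: 3 + 2 + 3 + 1 + 3 = 12.
Remaining: 16 − 12 = 4 eighth notes, which is a half note.

half note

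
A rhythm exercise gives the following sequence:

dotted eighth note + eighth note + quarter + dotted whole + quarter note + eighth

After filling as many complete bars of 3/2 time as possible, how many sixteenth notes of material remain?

One bar of 3/2 = 24 sixteenth notes.
Express everything in sixteenth notes: dotted eighth note = 3; eighth note = 2; quarter = 4; dotted whole = 24; quarter note = 4; eighth = 2.
Sum: 3 + 2 + 4 + 24 + 4 + 2 = 39.
39 ÷ 24 = 1 complete bar with 15 sixteenth notes remaining.

15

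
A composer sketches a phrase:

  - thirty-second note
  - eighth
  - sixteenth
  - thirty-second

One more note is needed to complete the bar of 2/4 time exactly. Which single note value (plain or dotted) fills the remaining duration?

quarter note

The bar of 2/4 = 16 thirty-second notes.
Each duration in thirty-second notes: thirty-second note = 1; eighth = 4; sixteenth = 2; thirty-second = 1.
Altogether 1 + 4 + 2 + 1 = 8.
Remaining: 16 − 8 = 8 thirty-second notes, which is a quarter note.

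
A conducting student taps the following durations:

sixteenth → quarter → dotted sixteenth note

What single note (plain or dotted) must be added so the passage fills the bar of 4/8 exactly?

The bar of 4/8 = 16 thirty-second notes.
Express everything in thirty-second notes: sixteenth = 2; quarter = 8; dotted sixteenth note = 3.
Total: 2 + 8 + 3 = 13.
Remaining: 16 − 13 = 3 thirty-second notes, which is a dotted sixteenth note.

dotted sixteenth note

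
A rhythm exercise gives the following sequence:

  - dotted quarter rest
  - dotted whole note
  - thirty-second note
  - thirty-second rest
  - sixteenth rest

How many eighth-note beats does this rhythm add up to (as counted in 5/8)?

One eighth-note beat = 4 thirty-second notes.
In thirty-second notes: dotted quarter rest = 12; dotted whole note = 48; thirty-second note = 1; thirty-second rest = 1; sixteenth rest = 2.
Total: 12 + 48 + 1 + 1 + 2 = 64.
64 ÷ 4 = 16 beats.

16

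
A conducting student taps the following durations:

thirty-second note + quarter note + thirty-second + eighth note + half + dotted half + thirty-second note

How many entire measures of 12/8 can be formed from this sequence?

1

One bar of 12/8 = 48 thirty-second notes.
Express everything in thirty-second notes: thirty-second note = 1; quarter note = 8; thirty-second = 1; eighth note = 4; half = 16; dotted half = 24; thirty-second note = 1.
Sum: 1 + 8 + 1 + 4 + 16 + 24 + 1 = 55.
55 ÷ 48 = 1 complete bar with 7 left over.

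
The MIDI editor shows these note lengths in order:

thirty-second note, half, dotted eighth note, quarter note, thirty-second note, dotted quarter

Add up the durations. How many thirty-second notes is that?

Express everything in thirty-second notes: thirty-second note = 1; half = 16; dotted eighth note = 6; quarter note = 8; thirty-second note = 1; dotted quarter = 12.
Altogether 1 + 16 + 6 + 8 + 1 + 12 = 44 thirty-second notes.

44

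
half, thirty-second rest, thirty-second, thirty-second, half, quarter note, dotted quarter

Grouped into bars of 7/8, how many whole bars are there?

1

One bar of 7/8 = 28 thirty-second notes.
In thirty-second notes: half = 16; thirty-second rest = 1; thirty-second = 1; thirty-second = 1; half = 16; quarter note = 8; dotted quarter = 12.
Adding: 16 + 1 + 1 + 1 + 16 + 8 + 12 = 55.
55 ÷ 28 = 1 complete bar with 27 left over.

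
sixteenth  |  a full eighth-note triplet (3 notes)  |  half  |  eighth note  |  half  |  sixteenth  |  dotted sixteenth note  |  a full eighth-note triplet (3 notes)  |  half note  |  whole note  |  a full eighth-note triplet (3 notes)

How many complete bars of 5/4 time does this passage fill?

2

One bar of 5/4 = 40 thirty-second notes.
In thirty-second notes: sixteenth = 2; a full eighth-note triplet (3 notes) (three triplet eighths span one quarter) = 8; half = 16; eighth note = 4; half = 16; sixteenth = 2; dotted sixteenth note = 3; a full eighth-note triplet (3 notes) (three triplet eighths span one quarter) = 8; half note = 16; whole note = 32; a full eighth-note triplet (3 notes) (three triplet eighths span one quarter) = 8.
Total: 2 + 8 + 16 + 4 + 16 + 2 + 3 + 8 + 16 + 32 + 8 = 115.
115 ÷ 40 = 2 complete bars with 35 left over.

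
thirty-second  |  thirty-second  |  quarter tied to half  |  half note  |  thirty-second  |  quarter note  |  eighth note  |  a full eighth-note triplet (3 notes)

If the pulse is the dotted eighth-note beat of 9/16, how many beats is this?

10.5

One dotted eighth-note beat = 6 thirty-second notes.
Express everything in thirty-second notes: thirty-second = 1; thirty-second = 1; quarter tied to half (quarter + half) = 24; half note = 16; thirty-second = 1; quarter note = 8; eighth note = 4; a full eighth-note triplet (3 notes) (three triplet eighths span one quarter) = 8.
Adding: 1 + 1 + 24 + 16 + 1 + 8 + 4 + 8 = 63.
63 ÷ 6 = 10.5 beats.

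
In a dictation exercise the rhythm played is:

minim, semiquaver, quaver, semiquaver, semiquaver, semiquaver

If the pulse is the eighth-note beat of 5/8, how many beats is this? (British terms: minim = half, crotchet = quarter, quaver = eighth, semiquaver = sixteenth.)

One eighth-note beat = 2 sixteenth notes.
In sixteenth notes: minim = 8; semiquaver = 1; quaver = 2; semiquaver = 1; semiquaver = 1; semiquaver = 1.
Altogether 8 + 1 + 2 + 1 + 1 + 1 = 14.
14 ÷ 2 = 7 beats.

7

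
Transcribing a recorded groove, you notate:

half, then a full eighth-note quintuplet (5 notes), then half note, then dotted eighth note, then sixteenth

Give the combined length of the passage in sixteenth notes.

Working in sixteenth notes: half = 8; a full eighth-note quintuplet (5 notes) (five quintuplet eighths span one half) = 8; half note = 8; dotted eighth note = 3; sixteenth = 1.
Sum: 8 + 8 + 8 + 3 + 1 = 28 sixteenth notes.

28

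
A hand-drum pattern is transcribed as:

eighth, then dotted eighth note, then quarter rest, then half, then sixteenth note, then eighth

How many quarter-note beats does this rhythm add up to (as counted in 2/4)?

One quarter-note beat = 4 sixteenth notes.
In sixteenth notes: eighth = 2; dotted eighth note = 3; quarter rest = 4; half = 8; sixteenth note = 1; eighth = 2.
Sum: 2 + 3 + 4 + 8 + 1 + 2 = 20.
20 ÷ 4 = 5 beats.

5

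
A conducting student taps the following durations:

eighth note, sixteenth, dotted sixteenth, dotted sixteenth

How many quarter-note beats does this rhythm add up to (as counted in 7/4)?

1.5

One quarter-note beat = 8 thirty-second notes.
In thirty-second notes: eighth note = 4; sixteenth = 2; dotted sixteenth = 3; dotted sixteenth = 3.
Sum: 4 + 2 + 3 + 3 = 12.
12 ÷ 8 = 1.5 beats.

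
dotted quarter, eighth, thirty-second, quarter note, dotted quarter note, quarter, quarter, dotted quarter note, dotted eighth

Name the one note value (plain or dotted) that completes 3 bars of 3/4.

3 bars of 3/4 = 72 thirty-second notes.
Convert each value to thirty-second notes: dotted quarter = 12; eighth = 4; thirty-second = 1; quarter note = 8; dotted quarter note = 12; quarter = 8; quarter = 8; dotted quarter note = 12; dotted eighth = 6.
Sum: 12 + 4 + 1 + 8 + 12 + 8 + 8 + 12 + 6 = 71.
Remaining: 72 − 71 = 1 thirty-second note, which is a thirty-second note.

thirty-second note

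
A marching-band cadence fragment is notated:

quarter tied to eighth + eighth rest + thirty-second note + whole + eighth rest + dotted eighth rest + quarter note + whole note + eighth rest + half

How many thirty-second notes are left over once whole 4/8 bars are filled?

One bar of 4/8 = 16 thirty-second notes.
Working in thirty-second notes: quarter tied to eighth (quarter + eighth) = 12; eighth rest = 4; thirty-second note = 1; whole = 32; eighth rest = 4; dotted eighth rest = 6; quarter note = 8; whole note = 32; eighth rest = 4; half = 16.
Total: 12 + 4 + 1 + 32 + 4 + 6 + 8 + 32 + 4 + 16 = 119.
119 ÷ 16 = 7 complete bars with 7 thirty-second notes remaining.

7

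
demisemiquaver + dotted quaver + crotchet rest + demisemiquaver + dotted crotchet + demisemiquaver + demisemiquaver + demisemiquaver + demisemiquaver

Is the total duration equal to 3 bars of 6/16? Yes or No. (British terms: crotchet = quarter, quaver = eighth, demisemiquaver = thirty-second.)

No

One bar of 6/16 = 12 thirty-second notes, so 3 bars = 36.
Working in thirty-second notes: demisemiquaver = 1; dotted quaver = 6; crotchet rest = 8; demisemiquaver = 1; dotted crotchet = 12; demisemiquaver = 1; demisemiquaver = 1; demisemiquaver = 1; demisemiquaver = 1.
Total: 1 + 6 + 8 + 1 + 12 + 1 + 1 + 1 + 1 = 32.
32 falls short of 36, so the answer is No.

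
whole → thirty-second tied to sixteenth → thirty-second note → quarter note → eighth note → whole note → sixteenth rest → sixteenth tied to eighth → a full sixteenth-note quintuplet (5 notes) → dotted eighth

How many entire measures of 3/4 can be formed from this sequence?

4

One bar of 3/4 = 24 thirty-second notes.
Each duration in thirty-second notes: whole = 32; thirty-second tied to sixteenth (thirty-second + sixteenth) = 3; thirty-second note = 1; quarter note = 8; eighth note = 4; whole note = 32; sixteenth rest = 2; sixteenth tied to eighth (sixteenth + eighth) = 6; a full sixteenth-note quintuplet (5 notes) (five quintuplet sixteenths span one quarter) = 8; dotted eighth = 6.
Sum: 32 + 3 + 1 + 8 + 4 + 32 + 2 + 6 + 8 + 6 = 102.
102 ÷ 24 = 4 complete bars with 6 left over.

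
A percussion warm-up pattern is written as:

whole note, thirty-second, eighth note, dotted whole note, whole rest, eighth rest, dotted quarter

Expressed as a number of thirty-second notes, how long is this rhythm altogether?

133

Working in thirty-second notes: whole note = 32; thirty-second = 1; eighth note = 4; dotted whole note = 48; whole rest = 32; eighth rest = 4; dotted quarter = 12.
Adding: 32 + 1 + 4 + 48 + 32 + 4 + 12 = 133 thirty-second notes.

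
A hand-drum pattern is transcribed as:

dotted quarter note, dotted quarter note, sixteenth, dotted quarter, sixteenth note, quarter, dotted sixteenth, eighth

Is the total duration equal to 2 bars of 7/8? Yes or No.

One bar of 7/8 = 28 thirty-second notes, so 2 bars = 56.
Express everything in thirty-second notes: dotted quarter note = 12; dotted quarter note = 12; sixteenth = 2; dotted quarter = 12; sixteenth note = 2; quarter = 8; dotted sixteenth = 3; eighth = 4.
Adding: 12 + 12 + 2 + 12 + 2 + 8 + 3 + 4 = 55.
55 falls short of 56, so the answer is No.

No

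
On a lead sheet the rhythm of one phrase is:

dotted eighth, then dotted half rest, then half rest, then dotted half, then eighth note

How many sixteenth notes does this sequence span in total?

Convert each value to sixteenth notes: dotted eighth = 3; dotted half rest = 12; half rest = 8; dotted half = 12; eighth note = 2.
Sum: 3 + 12 + 8 + 12 + 2 = 37 sixteenth notes.

37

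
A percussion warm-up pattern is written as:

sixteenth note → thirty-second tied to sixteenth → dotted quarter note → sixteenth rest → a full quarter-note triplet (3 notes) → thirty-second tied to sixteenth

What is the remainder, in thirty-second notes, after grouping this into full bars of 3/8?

One bar of 3/8 = 12 thirty-second notes.
Express everything in thirty-second notes: sixteenth note = 2; thirty-second tied to sixteenth (thirty-second + sixteenth) = 3; dotted quarter note = 12; sixteenth rest = 2; a full quarter-note triplet (3 notes) (three triplet quarters span one half) = 16; thirty-second tied to sixteenth (thirty-second + sixteenth) = 3.
Altogether 2 + 3 + 12 + 2 + 16 + 3 = 38.
38 ÷ 12 = 3 complete bars with 2 thirty-second notes remaining.

2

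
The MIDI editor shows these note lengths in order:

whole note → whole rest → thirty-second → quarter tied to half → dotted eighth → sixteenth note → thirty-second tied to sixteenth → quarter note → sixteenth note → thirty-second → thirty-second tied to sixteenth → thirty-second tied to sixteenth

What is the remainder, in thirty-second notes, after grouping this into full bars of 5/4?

37

One bar of 5/4 = 40 thirty-second notes.
Express everything in thirty-second notes: whole note = 32; whole rest = 32; thirty-second = 1; quarter tied to half (quarter + half) = 24; dotted eighth = 6; sixteenth note = 2; thirty-second tied to sixteenth (thirty-second + sixteenth) = 3; quarter note = 8; sixteenth note = 2; thirty-second = 1; thirty-second tied to sixteenth (thirty-second + sixteenth) = 3; thirty-second tied to sixteenth (thirty-second + sixteenth) = 3.
Sum: 32 + 32 + 1 + 24 + 6 + 2 + 3 + 8 + 2 + 1 + 3 + 3 = 117.
117 ÷ 40 = 2 complete bars with 37 thirty-second notes remaining.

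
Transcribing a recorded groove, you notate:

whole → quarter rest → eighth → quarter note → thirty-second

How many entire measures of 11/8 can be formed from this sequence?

One bar of 11/8 = 44 thirty-second notes.
Each duration in thirty-second notes: whole = 32; quarter rest = 8; eighth = 4; quarter note = 8; thirty-second = 1.
Total: 32 + 8 + 4 + 8 + 1 = 53.
53 ÷ 44 = 1 complete bar with 9 left over.

1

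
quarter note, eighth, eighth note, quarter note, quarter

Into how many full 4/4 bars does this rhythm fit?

1

One bar of 4/4 = 8 eighth notes.
Working in eighth notes: quarter note = 2; eighth = 1; eighth note = 1; quarter note = 2; quarter = 2.
Altogether 2 + 1 + 1 + 2 + 2 = 8.
8 ÷ 8 = 1 complete bar with 0 left over.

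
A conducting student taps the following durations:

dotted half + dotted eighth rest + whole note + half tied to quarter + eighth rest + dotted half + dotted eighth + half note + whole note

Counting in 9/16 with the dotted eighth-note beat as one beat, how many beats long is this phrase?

28

One dotted eighth-note beat = 3 sixteenth notes.
In sixteenth notes: dotted half = 12; dotted eighth rest = 3; whole note = 16; half tied to quarter (half + quarter) = 12; eighth rest = 2; dotted half = 12; dotted eighth = 3; half note = 8; whole note = 16.
Total: 12 + 3 + 16 + 12 + 2 + 12 + 3 + 8 + 16 = 84.
84 ÷ 3 = 28 beats.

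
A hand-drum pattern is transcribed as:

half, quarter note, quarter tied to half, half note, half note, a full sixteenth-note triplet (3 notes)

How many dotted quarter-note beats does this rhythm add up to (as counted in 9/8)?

One dotted quarter-note beat = 3 eighth notes.
Each duration in eighth notes: half = 4; quarter note = 2; quarter tied to half (quarter + half) = 6; half note = 4; half note = 4; a full sixteenth-note triplet (3 notes) (three triplet sixteenths span one eighth) = 1.
Altogether 4 + 2 + 6 + 4 + 4 + 1 = 21.
21 ÷ 3 = 7 beats.

7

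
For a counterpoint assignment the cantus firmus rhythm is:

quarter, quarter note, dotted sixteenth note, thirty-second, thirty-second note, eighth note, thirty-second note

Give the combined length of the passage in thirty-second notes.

26

In thirty-second notes: quarter = 8; quarter note = 8; dotted sixteenth note = 3; thirty-second = 1; thirty-second note = 1; eighth note = 4; thirty-second note = 1.
Sum: 8 + 8 + 3 + 1 + 1 + 4 + 1 = 26 thirty-second notes.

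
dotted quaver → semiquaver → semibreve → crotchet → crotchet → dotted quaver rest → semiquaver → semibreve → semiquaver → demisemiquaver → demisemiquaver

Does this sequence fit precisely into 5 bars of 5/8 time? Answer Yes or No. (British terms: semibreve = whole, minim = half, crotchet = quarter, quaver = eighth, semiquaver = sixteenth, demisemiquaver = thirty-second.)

Yes

One bar of 5/8 = 20 thirty-second notes, so 5 bars = 100.
Each duration in thirty-second notes: dotted quaver = 6; semiquaver = 2; semibreve = 32; crotchet = 8; crotchet = 8; dotted quaver rest = 6; semiquaver = 2; semibreve = 32; semiquaver = 2; demisemiquaver = 1; demisemiquaver = 1.
Altogether 6 + 2 + 32 + 8 + 8 + 6 + 2 + 32 + 2 + 1 + 1 = 100.
100 equals 100, so the answer is Yes.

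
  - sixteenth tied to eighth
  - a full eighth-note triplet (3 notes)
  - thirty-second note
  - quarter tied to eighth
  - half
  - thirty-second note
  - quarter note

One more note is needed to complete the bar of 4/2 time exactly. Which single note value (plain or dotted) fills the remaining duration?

dotted quarter note

The bar of 4/2 = 64 thirty-second notes.
Convert each value to thirty-second notes: sixteenth tied to eighth (sixteenth + eighth) = 6; a full eighth-note triplet (3 notes) (three triplet eighths span one quarter) = 8; thirty-second note = 1; quarter tied to eighth (quarter + eighth) = 12; half = 16; thirty-second note = 1; quarter note = 8.
Sum: 6 + 8 + 1 + 12 + 16 + 1 + 8 = 52.
Remaining: 64 − 52 = 12 thirty-second notes, which is a dotted quarter note.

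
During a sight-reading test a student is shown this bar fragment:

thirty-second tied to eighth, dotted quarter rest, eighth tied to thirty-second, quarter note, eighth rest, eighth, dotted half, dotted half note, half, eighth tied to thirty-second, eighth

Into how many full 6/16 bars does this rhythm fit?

9

One bar of 6/16 = 12 thirty-second notes.
In thirty-second notes: thirty-second tied to eighth (thirty-second + eighth) = 5; dotted quarter rest = 12; eighth tied to thirty-second (eighth + thirty-second) = 5; quarter note = 8; eighth rest = 4; eighth = 4; dotted half = 24; dotted half note = 24; half = 16; eighth tied to thirty-second (eighth + thirty-second) = 5; eighth = 4.
Total: 5 + 12 + 5 + 8 + 4 + 4 + 24 + 24 + 16 + 5 + 4 = 111.
111 ÷ 12 = 9 complete bars with 3 left over.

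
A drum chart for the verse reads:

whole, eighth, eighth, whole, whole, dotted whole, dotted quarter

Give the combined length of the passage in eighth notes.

Express everything in eighth notes: whole = 8; eighth = 1; eighth = 1; whole = 8; whole = 8; dotted whole = 12; dotted quarter = 3.
Sum: 8 + 1 + 1 + 8 + 8 + 12 + 3 = 41 eighth notes.

41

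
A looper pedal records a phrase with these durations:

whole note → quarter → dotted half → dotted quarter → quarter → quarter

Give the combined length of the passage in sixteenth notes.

Express everything in sixteenth notes: whole note = 16; quarter = 4; dotted half = 12; dotted quarter = 6; quarter = 4; quarter = 4.
Total: 16 + 4 + 12 + 6 + 4 + 4 = 46 sixteenth notes.

46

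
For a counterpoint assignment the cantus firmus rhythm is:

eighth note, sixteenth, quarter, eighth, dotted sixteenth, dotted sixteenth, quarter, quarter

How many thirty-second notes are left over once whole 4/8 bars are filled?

One bar of 4/8 = 16 thirty-second notes.
Each duration in thirty-second notes: eighth note = 4; sixteenth = 2; quarter = 8; eighth = 4; dotted sixteenth = 3; dotted sixteenth = 3; quarter = 8; quarter = 8.
Sum: 4 + 2 + 8 + 4 + 3 + 3 + 8 + 8 = 40.
40 ÷ 16 = 2 complete bars with 8 thirty-second notes remaining.

8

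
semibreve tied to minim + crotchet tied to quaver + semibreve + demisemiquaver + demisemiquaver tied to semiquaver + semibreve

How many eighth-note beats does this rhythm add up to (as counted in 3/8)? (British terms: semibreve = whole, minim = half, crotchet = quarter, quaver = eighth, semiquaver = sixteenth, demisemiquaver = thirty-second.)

One eighth-note beat = 4 thirty-second notes.
Working in thirty-second notes: semibreve tied to minim (semibreve + minim) = 48; crotchet tied to quaver (crotchet + quaver) = 12; semibreve = 32; demisemiquaver = 1; demisemiquaver tied to semiquaver (demisemiquaver + semiquaver) = 3; semibreve = 32.
Adding: 48 + 12 + 32 + 1 + 3 + 32 = 128.
128 ÷ 4 = 32 beats.

32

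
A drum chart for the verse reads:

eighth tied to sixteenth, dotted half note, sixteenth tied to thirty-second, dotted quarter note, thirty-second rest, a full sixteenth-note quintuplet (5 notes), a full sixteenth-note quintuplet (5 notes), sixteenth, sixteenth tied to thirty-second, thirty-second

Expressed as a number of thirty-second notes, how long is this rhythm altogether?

68

In thirty-second notes: eighth tied to sixteenth (eighth + sixteenth) = 6; dotted half note = 24; sixteenth tied to thirty-second (sixteenth + thirty-second) = 3; dotted quarter note = 12; thirty-second rest = 1; a full sixteenth-note quintuplet (5 notes) (five quintuplet sixteenths span one quarter) = 8; a full sixteenth-note quintuplet (5 notes) (five quintuplet sixteenths span one quarter) = 8; sixteenth = 2; sixteenth tied to thirty-second (sixteenth + thirty-second) = 3; thirty-second = 1.
Total: 6 + 24 + 3 + 12 + 1 + 8 + 8 + 2 + 3 + 1 = 68 thirty-second notes.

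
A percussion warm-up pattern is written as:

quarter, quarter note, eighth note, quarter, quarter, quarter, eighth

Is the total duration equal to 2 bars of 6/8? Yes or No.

Yes

One bar of 6/8 = 6 eighth notes, so 2 bars = 12.
In eighth notes: quarter = 2; quarter note = 2; eighth note = 1; quarter = 2; quarter = 2; quarter = 2; eighth = 1.
Adding: 2 + 2 + 1 + 2 + 2 + 2 + 1 = 12.
12 equals 12, so the answer is Yes.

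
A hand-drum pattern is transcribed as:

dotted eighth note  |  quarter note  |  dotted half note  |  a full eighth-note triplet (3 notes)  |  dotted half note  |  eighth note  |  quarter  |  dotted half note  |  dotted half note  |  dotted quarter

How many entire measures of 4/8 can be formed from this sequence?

8

One bar of 4/8 = 8 sixteenth notes.
Each duration in sixteenth notes: dotted eighth note = 3; quarter note = 4; dotted half note = 12; a full eighth-note triplet (3 notes) (three triplet eighths span one quarter) = 4; dotted half note = 12; eighth note = 2; quarter = 4; dotted half note = 12; dotted half note = 12; dotted quarter = 6.
Sum: 3 + 4 + 12 + 4 + 12 + 2 + 4 + 12 + 12 + 6 = 71.
71 ÷ 8 = 8 complete bars with 7 left over.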